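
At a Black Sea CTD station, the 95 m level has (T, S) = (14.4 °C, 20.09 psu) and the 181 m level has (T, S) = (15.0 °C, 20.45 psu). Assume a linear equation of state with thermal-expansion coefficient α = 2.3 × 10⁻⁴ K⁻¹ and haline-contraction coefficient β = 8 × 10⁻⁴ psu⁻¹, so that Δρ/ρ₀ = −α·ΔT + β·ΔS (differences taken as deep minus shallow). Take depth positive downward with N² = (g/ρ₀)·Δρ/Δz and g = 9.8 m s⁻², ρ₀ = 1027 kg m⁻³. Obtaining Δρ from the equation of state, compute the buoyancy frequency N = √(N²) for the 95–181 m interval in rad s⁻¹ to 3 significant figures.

4.13 × 10⁻³ rad s⁻¹

ΔT = +0.6 K, ΔS = +0.36 psu (deep − shallow).
Δρ/ρ₀ = −αΔT + βΔS = -1.38 × 10⁻⁴ + 2.88 × 10⁻⁴ = 1.50 × 10⁻⁴, so Δρ ≈ 0.1541 kg m⁻³.
N² = (g/ρ₀)·Δρ/Δz = g·(Δρ/ρ₀)/Δz = 9.8 × 1.50 × 10⁻⁴ / 86 = 1.7093 × 10⁻⁵ s⁻².
N = √(1.7093 × 10⁻⁵) = 4.1344 × 10⁻³ rad s⁻¹ ≈ 4.13 × 10⁻³ rad s⁻¹.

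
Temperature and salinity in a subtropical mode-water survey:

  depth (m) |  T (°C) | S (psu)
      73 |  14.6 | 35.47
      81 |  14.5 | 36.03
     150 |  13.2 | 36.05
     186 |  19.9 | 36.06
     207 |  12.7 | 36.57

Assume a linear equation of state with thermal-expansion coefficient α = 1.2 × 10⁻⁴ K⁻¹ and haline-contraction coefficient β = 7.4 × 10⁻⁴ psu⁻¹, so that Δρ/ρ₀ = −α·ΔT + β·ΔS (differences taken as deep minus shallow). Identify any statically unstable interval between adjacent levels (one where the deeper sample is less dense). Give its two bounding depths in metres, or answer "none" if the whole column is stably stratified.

150–186 m

Evaluate Δρ/ρ₀ = −αΔT + βΔS across each adjacent pair:
  73–81 m: −αΔT+βΔS = −(1.2 × 10⁻⁴)(-0.1)+(7.4 × 10⁻⁴)(+0.56) = 4.3 × 10⁻⁴ → stable
  81–150 m: −αΔT+βΔS = −(1.2 × 10⁻⁴)(-1.3)+(7.4 × 10⁻⁴)(+0.02) = 1.7 × 10⁻⁴ → stable
  150–186 m: −αΔT+βΔS = −(1.2 × 10⁻⁴)(+6.7)+(7.4 × 10⁻⁴)(+0.01) = -8.0 × 10⁻⁴ → UNSTABLE
  186–207 m: −αΔT+βΔS = −(1.2 × 10⁻⁴)(-7.2)+(7.4 × 10⁻⁴)(+0.51) = 1.2 × 10⁻³ → stable
The 150–186 m interval has Δρ < 0: lighter water underlies denser water.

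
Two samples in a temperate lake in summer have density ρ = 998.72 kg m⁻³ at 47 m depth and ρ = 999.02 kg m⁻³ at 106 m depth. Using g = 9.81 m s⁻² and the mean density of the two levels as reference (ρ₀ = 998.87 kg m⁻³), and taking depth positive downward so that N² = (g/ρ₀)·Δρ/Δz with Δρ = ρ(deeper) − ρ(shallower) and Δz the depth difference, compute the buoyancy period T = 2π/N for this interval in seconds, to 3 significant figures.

Δρ = 999.02 − 998.72 = 0.30 kg m⁻³ over Δz = 106 − 47 = 59 m.
N² = (9.81/998.87) × (0.30/59) = 4.9938 × 10⁻⁵ s⁻².
N = √(4.9938 × 10⁻⁵) = 7.0667 × 10⁻³ rad s⁻¹, so T = 2π/N = 889.13 s ≈ 889 s.

889 s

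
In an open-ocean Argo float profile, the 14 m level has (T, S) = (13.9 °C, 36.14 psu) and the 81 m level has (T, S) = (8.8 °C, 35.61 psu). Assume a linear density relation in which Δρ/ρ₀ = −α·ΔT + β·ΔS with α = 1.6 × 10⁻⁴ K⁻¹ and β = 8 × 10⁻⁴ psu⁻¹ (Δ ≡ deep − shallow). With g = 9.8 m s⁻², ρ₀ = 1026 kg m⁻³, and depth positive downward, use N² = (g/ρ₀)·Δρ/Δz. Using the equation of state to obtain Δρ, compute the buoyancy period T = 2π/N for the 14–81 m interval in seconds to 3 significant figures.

ΔT = -5.1 K, ΔS = -0.53 psu (deep − shallow).
Δρ/ρ₀ = −αΔT + βΔS = 8.16 × 10⁻⁴ − 4.24 × 10⁻⁴ = 3.92 × 10⁻⁴, so Δρ ≈ 0.4022 kg m⁻³.
N² = (g/ρ₀)·Δρ/Δz = g·(Δρ/ρ₀)/Δz = 9.8 × 3.92 × 10⁻⁴ / 67 = 5.7337 × 10⁻⁵ s⁻².
N = √(5.7337 × 10⁻⁵) = 7.5721 × 10⁻³ rad s⁻¹ → T = 2π/N = 829.78 s ≈ 830 s.

830 s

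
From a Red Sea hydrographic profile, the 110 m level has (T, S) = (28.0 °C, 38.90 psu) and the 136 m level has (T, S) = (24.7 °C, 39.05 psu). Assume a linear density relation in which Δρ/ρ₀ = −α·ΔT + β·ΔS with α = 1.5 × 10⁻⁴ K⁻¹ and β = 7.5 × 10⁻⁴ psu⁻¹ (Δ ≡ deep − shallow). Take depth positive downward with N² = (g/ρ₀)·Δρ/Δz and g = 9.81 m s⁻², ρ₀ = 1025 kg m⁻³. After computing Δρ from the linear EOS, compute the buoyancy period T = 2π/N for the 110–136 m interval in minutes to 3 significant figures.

6.92 min

ΔT = -3.3 K, ΔS = +0.15 psu (deep − shallow).
Δρ/ρ₀ = −αΔT + βΔS = 4.95 × 10⁻⁴ + 1.125 × 10⁻⁴ = 6.075 × 10⁻⁴, so Δρ ≈ 0.6227 kg m⁻³.
N² = (g/ρ₀)·Δρ/Δz = g·(Δρ/ρ₀)/Δz = 9.81 × 6.075 × 10⁻⁴ / 26 = 2.2921 × 10⁻⁴ s⁻².
N = √(2.2921 × 10⁻⁴) = 0.015140 rad s⁻¹ → T = 2π/N = 415.01 s = 6.9168 min ≈ 6.92 min.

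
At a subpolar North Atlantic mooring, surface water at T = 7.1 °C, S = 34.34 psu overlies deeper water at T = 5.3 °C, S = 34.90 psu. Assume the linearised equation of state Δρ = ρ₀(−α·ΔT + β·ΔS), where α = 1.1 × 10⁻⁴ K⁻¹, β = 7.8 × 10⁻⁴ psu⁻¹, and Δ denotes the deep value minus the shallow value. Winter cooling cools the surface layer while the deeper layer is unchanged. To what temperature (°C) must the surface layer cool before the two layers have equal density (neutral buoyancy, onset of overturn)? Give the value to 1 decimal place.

Neutral buoyancy requires Δρ = 0, i.e. −α(T_deep − T_surf′) + β(S_deep − S_surf) = 0.
T_surf′ = T_deep − (β/α)·ΔS = 5.3 − (7.8 × 10⁻⁴/1.1 × 10⁻⁴)·(+0.56) = 1.329 °C.
Cooling required: 7.1 − (1.329) = 5.771 °C.

1.3 °C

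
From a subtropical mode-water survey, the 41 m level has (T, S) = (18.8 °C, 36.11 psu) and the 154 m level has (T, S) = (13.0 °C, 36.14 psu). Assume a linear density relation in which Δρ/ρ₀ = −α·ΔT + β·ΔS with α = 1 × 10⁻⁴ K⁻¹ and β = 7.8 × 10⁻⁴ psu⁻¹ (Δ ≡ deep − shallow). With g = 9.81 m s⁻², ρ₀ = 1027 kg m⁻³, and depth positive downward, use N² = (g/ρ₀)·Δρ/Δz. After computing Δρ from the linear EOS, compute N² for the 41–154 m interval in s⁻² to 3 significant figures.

ΔT = -5.8 K, ΔS = +0.03 psu (deep − shallow).
Δρ/ρ₀ = −αΔT + βΔS = 5.80 × 10⁻⁴ + 2.34 × 10⁻⁵ = 6.034 × 10⁻⁴, so Δρ ≈ 0.6197 kg m⁻³.
N² = (g/ρ₀)·Δρ/Δz = g·(Δρ/ρ₀)/Δz = 9.81 × 6.034 × 10⁻⁴ / 113 = 5.2384 × 10⁻⁵ s⁻² ≈ 5.24 × 10⁻⁵ s⁻².

5.24 × 10⁻⁵ s⁻²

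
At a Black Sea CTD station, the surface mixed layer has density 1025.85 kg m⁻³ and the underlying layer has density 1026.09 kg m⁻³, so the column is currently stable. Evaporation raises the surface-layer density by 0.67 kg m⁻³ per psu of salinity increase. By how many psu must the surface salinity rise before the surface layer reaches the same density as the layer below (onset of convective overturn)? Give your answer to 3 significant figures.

0.358 psu

Density deficit of the surface layer: 1026.09 − 1025.85 = 0.24 kg m⁻³.
Required change = 0.24 / 0.67 = 0.358 psu.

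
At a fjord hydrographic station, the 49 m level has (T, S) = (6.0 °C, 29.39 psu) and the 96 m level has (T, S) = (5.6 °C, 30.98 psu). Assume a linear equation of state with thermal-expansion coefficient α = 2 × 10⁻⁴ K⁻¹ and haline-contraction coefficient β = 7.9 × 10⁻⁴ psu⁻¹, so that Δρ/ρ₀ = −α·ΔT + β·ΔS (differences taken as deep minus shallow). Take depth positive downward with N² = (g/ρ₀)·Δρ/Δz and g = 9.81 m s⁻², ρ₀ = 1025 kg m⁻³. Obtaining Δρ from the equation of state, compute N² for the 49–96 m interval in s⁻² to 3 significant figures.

ΔT = -0.4 K, ΔS = +1.59 psu (deep − shallow).
Δρ/ρ₀ = −αΔT + βΔS = 8.00 × 10⁻⁵ + 1.2561 × 10⁻³ = 1.3361 × 10⁻³, so Δρ ≈ 1.370 kg m⁻³.
N² = (g/ρ₀)·Δρ/Δz = g·(Δρ/ρ₀)/Δz = 9.81 × 1.3361 × 10⁻³ / 47 = 2.7888 × 10⁻⁴ s⁻² ≈ 2.79 × 10⁻⁴ s⁻².

2.79 × 10⁻⁴ s⁻²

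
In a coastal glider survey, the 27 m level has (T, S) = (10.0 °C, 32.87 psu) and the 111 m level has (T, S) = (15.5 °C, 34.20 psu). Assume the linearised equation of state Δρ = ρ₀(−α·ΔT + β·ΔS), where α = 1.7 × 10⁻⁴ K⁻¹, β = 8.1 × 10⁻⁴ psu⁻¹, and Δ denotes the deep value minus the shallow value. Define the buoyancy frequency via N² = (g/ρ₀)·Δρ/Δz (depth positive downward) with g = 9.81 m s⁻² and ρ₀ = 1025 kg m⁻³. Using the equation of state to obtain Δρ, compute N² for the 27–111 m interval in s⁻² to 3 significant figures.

ΔT = +5.5 K, ΔS = +1.33 psu (deep − shallow).
Δρ/ρ₀ = −αΔT + βΔS = -9.35 × 10⁻⁴ + 1.0773 × 10⁻³ = 1.423 × 10⁻⁴, so Δρ ≈ 0.1459 kg m⁻³.
N² = (g/ρ₀)·Δρ/Δz = g·(Δρ/ρ₀)/Δz = 9.81 × 1.423 × 10⁻⁴ / 84 = 1.6619 × 10⁻⁵ s⁻² ≈ 1.66 × 10⁻⁵ s⁻².

1.66 × 10⁻⁵ s⁻²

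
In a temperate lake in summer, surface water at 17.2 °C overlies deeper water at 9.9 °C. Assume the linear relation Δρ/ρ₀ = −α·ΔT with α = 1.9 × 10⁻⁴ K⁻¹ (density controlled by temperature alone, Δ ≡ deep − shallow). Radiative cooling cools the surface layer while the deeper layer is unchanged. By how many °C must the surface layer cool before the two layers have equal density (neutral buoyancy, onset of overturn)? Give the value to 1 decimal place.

7.3 °C

With temperature the only control, equal density requires T_surf′ = T_deep.
T_surf′ = 9.9 °C.
Cooling required: 17.2 − 9.9 = 7.3 °C.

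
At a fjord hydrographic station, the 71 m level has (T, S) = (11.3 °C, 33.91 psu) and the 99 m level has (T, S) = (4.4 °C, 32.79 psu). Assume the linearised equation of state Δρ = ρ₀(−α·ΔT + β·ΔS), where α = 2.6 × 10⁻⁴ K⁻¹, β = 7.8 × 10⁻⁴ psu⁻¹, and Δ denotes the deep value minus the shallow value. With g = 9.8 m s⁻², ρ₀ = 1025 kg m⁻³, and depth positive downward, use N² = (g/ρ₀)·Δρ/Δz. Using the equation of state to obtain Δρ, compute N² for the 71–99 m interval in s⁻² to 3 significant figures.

ΔT = -6.9 K, ΔS = -1.12 psu (deep − shallow).
Δρ/ρ₀ = −αΔT + βΔS = 1.794 × 10⁻³ − 8.736 × 10⁻⁴ = 9.204 × 10⁻⁴, so Δρ ≈ 0.9434 kg m⁻³.
N² = (g/ρ₀)·Δρ/Δz = g·(Δρ/ρ₀)/Δz = 9.8 × 9.204 × 10⁻⁴ / 28 = 3.2214 × 10⁻⁴ s⁻² ≈ 3.22 × 10⁻⁴ s⁻².

3.22 × 10⁻⁴ s⁻²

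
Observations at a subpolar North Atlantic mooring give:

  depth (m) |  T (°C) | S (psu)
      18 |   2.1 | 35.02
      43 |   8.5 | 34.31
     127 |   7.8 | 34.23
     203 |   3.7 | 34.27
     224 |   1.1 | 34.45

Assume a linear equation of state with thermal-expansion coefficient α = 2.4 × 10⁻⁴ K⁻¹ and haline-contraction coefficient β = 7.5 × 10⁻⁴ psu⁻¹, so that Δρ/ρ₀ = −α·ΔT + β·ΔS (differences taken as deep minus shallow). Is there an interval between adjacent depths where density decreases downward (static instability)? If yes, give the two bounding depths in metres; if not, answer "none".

Evaluate Δρ/ρ₀ = −αΔT + βΔS across each adjacent pair:
  18–43 m: −αΔT+βΔS = −(2.4 × 10⁻⁴)(+6.4)+(7.5 × 10⁻⁴)(-0.71) = -2.1 × 10⁻³ → UNSTABLE
  43–127 m: −αΔT+βΔS = −(2.4 × 10⁻⁴)(-0.7)+(7.5 × 10⁻⁴)(-0.08) = 1.1 × 10⁻⁴ → stable
  127–203 m: −αΔT+βΔS = −(2.4 × 10⁻⁴)(-4.1)+(7.5 × 10⁻⁴)(+0.04) = 1.0 × 10⁻³ → stable
  203–224 m: −αΔT+βΔS = −(2.4 × 10⁻⁴)(-2.6)+(7.5 × 10⁻⁴)(+0.18) = 7.6 × 10⁻⁴ → stable
The 18–43 m interval has Δρ < 0: lighter water underlies denser water.

18–43 m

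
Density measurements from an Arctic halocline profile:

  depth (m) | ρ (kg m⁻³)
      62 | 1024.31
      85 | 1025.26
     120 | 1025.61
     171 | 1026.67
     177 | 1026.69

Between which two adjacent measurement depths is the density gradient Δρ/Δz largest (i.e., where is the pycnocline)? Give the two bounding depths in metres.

Compute the density gradient over each adjacent pair:
  62–85 m: Δρ/Δz = 0.95/23 = 0.041 kg m⁻⁴
  85–120 m: Δρ/Δz = 0.35/35 = 0.010 kg m⁻⁴
  120–171 m: Δρ/Δz = 1.06/51 = 0.021 kg m⁻⁴
  171–177 m: Δρ/Δz = 0.02/6 = 3.3 × 10⁻³ kg m⁻⁴
The largest gradient is in the 62–85 m interval — the pycnocline.

62–85 m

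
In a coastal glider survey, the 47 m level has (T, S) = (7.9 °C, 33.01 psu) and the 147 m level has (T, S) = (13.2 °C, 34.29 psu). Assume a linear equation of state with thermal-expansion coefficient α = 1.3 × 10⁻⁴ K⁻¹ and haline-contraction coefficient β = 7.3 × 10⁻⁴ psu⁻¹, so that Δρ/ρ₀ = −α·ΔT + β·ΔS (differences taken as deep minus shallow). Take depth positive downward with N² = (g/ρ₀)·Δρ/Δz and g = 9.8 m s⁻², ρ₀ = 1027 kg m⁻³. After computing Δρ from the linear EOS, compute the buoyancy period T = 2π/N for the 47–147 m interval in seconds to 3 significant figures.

ΔT = +5.3 K, ΔS = +1.28 psu (deep − shallow).
Δρ/ρ₀ = −αΔT + βΔS = -6.89 × 10⁻⁴ + 9.344 × 10⁻⁴ = 2.454 × 10⁻⁴, so Δρ ≈ 0.2520 kg m⁻³.
N² = (g/ρ₀)·Δρ/Δz = g·(Δρ/ρ₀)/Δz = 9.8 × 2.454 × 10⁻⁴ / 100 = 2.4049 × 10⁻⁵ s⁻².
N = √(2.4049 × 10⁻⁵) = 4.9040 × 10⁻³ rad s⁻¹ → T = 2π/N = 1.2812 × 10³ s ≈ 1.28 × 10³ s.

1.28 × 10³ s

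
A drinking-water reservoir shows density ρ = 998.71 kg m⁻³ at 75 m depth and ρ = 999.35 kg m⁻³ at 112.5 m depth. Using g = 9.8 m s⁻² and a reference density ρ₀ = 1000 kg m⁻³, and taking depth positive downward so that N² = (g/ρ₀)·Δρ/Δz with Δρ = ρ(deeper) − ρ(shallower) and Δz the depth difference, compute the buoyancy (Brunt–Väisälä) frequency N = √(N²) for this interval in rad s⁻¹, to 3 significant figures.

Δρ = 999.35 − 998.71 = 0.64 kg m⁻³ over Δz = 112.5 − 75 = 37.5 m.
N² = (9.8/1000) × (0.64/37.5) = 1.6725 × 10⁻⁴ s⁻².
N = √(1.6725 × 10⁻⁴) = 0.012933 rad s⁻¹ ≈ 0.0129 rad s⁻¹.

0.0129 rad s⁻¹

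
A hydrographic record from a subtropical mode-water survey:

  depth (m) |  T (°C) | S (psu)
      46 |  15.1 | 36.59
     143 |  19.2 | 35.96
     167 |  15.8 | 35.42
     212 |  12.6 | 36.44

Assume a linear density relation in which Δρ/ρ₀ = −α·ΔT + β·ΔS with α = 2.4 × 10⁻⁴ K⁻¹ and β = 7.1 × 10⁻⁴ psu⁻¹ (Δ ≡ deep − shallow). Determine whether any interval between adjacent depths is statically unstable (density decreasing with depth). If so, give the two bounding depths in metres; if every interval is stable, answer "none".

Evaluate Δρ/ρ₀ = −αΔT + βΔS across each adjacent pair:
  46–143 m: −αΔT+βΔS = −(2.4 × 10⁻⁴)(+4.1)+(7.1 × 10⁻⁴)(-0.63) = -1.4 × 10⁻³ → UNSTABLE
  143–167 m: −αΔT+βΔS = −(2.4 × 10⁻⁴)(-3.4)+(7.1 × 10⁻⁴)(-0.54) = 4.3 × 10⁻⁴ → stable
  167–212 m: −αΔT+βΔS = −(2.4 × 10⁻⁴)(-3.2)+(7.1 × 10⁻⁴)(+1.02) = 1.5 × 10⁻³ → stable
The 46–143 m interval has Δρ < 0: lighter water underlies denser water.

46–143 m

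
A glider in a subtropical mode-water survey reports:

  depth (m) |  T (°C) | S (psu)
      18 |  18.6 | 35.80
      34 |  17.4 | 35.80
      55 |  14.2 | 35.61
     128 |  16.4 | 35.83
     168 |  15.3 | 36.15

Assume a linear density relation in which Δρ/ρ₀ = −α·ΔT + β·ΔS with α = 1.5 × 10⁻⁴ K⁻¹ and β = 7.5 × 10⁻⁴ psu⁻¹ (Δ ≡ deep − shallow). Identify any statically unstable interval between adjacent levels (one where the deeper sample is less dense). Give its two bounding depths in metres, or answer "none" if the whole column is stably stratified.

55–128 m

Evaluate Δρ/ρ₀ = −αΔT + βΔS across each adjacent pair:
  18–34 m: −αΔT+βΔS = −(1.5 × 10⁻⁴)(-1.2)+(7.5 × 10⁻⁴)(+0.00) = 1.8 × 10⁻⁴ → stable
  34–55 m: −αΔT+βΔS = −(1.5 × 10⁻⁴)(-3.2)+(7.5 × 10⁻⁴)(-0.19) = 3.4 × 10⁻⁴ → stable
  55–128 m: −αΔT+βΔS = −(1.5 × 10⁻⁴)(+2.2)+(7.5 × 10⁻⁴)(+0.22) = -1.6 × 10⁻⁴ → UNSTABLE
  128–168 m: −αΔT+βΔS = −(1.5 × 10⁻⁴)(-1.1)+(7.5 × 10⁻⁴)(+0.32) = 4.0 × 10⁻⁴ → stable
The 55–128 m interval has Δρ < 0: lighter water underlies denser water.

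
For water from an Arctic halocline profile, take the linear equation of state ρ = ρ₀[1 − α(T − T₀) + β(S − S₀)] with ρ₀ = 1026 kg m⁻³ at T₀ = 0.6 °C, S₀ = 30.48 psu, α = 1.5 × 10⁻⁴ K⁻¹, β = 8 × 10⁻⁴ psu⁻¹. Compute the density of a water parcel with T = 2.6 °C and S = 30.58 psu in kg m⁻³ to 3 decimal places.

1025.774 kg m⁻³

T − T₀ = +2.0 K, S − S₀ = +0.10 psu.
Bracket = 1 − α·(+2.0) + β·(+0.10) = 1 + (-2.20 × 10⁻⁴) = 0.9997800.
ρ = 1026 × 0.9997800 = 1025.774 kg m⁻³.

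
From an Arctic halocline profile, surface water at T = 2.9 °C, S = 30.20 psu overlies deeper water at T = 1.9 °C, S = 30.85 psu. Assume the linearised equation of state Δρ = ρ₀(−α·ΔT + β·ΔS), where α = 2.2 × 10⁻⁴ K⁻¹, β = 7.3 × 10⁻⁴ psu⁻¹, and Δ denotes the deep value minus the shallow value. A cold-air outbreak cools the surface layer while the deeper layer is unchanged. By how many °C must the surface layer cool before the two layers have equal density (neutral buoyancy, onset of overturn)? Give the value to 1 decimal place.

3.2 °C

Neutral buoyancy requires Δρ = 0, i.e. −α(T_deep − T_surf′) + β(S_deep − S_surf) = 0.
T_surf′ = T_deep − (β/α)·ΔS = 1.9 − (7.3 × 10⁻⁴/2.2 × 10⁻⁴)·(+0.65) = -0.257 °C.
Cooling required: 2.9 − (-0.257) = 3.157 °C.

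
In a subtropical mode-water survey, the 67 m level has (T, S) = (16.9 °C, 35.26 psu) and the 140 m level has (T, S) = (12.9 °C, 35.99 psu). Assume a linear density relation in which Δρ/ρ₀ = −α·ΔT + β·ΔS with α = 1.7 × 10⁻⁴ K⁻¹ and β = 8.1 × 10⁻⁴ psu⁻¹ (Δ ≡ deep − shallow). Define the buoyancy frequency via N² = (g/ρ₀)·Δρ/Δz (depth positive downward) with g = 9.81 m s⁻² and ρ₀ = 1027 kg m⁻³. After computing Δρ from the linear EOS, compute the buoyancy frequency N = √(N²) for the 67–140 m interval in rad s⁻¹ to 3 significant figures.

ΔT = -4.0 K, ΔS = +0.73 psu (deep − shallow).
Δρ/ρ₀ = −αΔT + βΔS = 6.80 × 10⁻⁴ + 5.913 × 10⁻⁴ = 1.2713 × 10⁻³, so Δρ ≈ 1.306 kg m⁻³.
N² = (g/ρ₀)·Δρ/Δz = g·(Δρ/ρ₀)/Δz = 9.81 × 1.2713 × 10⁻³ / 73 = 1.7084 × 10⁻⁴ s⁻².
N = √(1.7084 × 10⁻⁴) = 0.013071 rad s⁻¹ ≈ 0.0131 rad s⁻¹.

0.0131 rad s⁻¹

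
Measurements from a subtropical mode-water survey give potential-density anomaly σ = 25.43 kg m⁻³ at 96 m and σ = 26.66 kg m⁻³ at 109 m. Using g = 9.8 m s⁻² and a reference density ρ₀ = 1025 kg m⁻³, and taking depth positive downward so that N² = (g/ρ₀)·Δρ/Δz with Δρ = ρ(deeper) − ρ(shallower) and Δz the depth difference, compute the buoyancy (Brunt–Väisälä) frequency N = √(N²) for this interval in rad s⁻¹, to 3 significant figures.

0.0301 rad s⁻¹

Δρ = 1026.66 − 1025.43 = 1.23 kg m⁻³ over Δz = 109 − 96 = 13 m.
N² = (9.8/1025) × (1.23/13) = 9.0462 × 10⁻⁴ s⁻².
N = √(9.0462 × 10⁻⁴) = 0.030077 rad s⁻¹ ≈ 0.0301 rad s⁻¹.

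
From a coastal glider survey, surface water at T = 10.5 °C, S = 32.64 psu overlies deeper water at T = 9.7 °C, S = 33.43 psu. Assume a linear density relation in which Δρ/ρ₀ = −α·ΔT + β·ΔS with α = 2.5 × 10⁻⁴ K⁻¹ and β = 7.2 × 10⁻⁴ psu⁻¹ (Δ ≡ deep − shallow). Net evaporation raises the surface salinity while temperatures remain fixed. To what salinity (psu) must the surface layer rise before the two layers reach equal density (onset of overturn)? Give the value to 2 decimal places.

Neutral buoyancy requires −α(T_deep − T_surf) + β(S_deep − S_surf′) = 0.
S_surf′ = S_deep − (α/β)·ΔT = 33.43 − (2.5 × 10⁻⁴/7.2 × 10⁻⁴)·(-0.8) = 33.7078 psu.
Increase required: 33.7078 − 32.64 = 1.0678 psu.

33.71 psu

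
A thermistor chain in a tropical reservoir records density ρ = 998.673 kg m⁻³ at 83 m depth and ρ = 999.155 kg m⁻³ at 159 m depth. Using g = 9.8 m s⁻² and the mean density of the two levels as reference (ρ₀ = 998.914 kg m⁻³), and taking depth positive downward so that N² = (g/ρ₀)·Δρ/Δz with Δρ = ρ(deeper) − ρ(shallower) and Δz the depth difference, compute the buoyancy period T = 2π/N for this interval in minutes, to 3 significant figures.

13.3 min

Δρ = 999.155 − 998.673 = 0.482 kg m⁻³ over Δz = 159 − 83 = 76 m.
N² = (9.8/998.914) × (0.482/76) = 6.2220 × 10⁻⁵ s⁻².
N = √(6.2220 × 10⁻⁵) = 7.8880 × 10⁻³ rad s⁻¹, so T = 2π/N = 796.55 s = 13.276 min ≈ 13.3 min.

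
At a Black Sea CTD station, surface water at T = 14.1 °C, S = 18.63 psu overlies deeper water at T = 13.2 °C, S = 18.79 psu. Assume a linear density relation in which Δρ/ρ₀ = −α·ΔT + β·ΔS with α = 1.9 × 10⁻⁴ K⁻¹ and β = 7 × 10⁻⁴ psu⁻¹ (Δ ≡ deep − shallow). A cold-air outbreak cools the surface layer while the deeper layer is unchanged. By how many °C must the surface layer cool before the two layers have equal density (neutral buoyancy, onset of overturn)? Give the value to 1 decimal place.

1.5 °C

Neutral buoyancy requires Δρ = 0, i.e. −α(T_deep − T_surf′) + β(S_deep − S_surf) = 0.
T_surf′ = T_deep − (β/α)·ΔS = 13.2 − (7 × 10⁻⁴/1.9 × 10⁻⁴)·(+0.16) = 12.611 °C.
Cooling required: 14.1 − (12.611) = 1.489 °C.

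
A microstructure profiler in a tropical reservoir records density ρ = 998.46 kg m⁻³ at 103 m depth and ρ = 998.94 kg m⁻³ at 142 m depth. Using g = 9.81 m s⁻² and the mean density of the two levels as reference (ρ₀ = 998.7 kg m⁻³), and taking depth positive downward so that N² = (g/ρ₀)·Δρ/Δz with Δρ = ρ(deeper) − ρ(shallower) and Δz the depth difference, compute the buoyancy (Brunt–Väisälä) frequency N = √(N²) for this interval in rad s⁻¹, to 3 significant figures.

0.0110 rad s⁻¹

Δρ = 998.94 − 998.46 = 0.48 kg m⁻³ over Δz = 142 − 103 = 39 m.
N² = (9.81/998.7) × (0.48/39) = 1.2090 × 10⁻⁴ s⁻².
N = √(1.2090 × 10⁻⁴) = 0.010995 rad s⁻¹ ≈ 0.0110 rad s⁻¹.
Since Δρ > 0 the layer is stably stratified.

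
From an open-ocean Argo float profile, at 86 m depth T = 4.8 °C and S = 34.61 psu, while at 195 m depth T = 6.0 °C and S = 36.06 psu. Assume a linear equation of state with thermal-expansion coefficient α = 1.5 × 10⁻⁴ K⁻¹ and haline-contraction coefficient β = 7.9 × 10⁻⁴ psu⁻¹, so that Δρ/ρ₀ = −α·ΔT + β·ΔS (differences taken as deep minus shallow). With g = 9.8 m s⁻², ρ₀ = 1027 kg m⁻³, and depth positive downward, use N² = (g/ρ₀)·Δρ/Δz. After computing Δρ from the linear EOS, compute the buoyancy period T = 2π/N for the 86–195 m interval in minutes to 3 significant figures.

11.2 min

ΔT = +1.2 K, ΔS = +1.45 psu (deep − shallow).
Δρ/ρ₀ = −αΔT + βΔS = -1.80 × 10⁻⁴ + 1.1455 × 10⁻³ = 9.655 × 10⁻⁴, so Δρ ≈ 0.9916 kg m⁻³.
N² = (g/ρ₀)·Δρ/Δz = g·(Δρ/ρ₀)/Δz = 9.8 × 9.655 × 10⁻⁴ / 109 = 8.6806 × 10⁻⁵ s⁻².
N = √(8.6806 × 10⁻⁵) = 9.3170 × 10⁻³ rad s⁻¹ → T = 2π/N = 674.38 s = 11.240 min ≈ 11.2 min.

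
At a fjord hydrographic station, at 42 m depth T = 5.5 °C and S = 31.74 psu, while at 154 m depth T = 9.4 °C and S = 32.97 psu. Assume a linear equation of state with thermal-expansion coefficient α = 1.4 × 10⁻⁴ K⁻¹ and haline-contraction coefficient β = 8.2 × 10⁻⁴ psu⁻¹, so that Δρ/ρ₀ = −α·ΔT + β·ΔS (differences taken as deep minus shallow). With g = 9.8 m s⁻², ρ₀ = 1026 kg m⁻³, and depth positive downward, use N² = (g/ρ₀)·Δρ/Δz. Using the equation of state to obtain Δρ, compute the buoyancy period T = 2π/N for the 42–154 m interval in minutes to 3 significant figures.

16.5 min

ΔT = +3.9 K, ΔS = +1.23 psu (deep − shallow).
Δρ/ρ₀ = −αΔT + βΔS = -5.46 × 10⁻⁴ + 1.0086 × 10⁻³ = 4.626 × 10⁻⁴, so Δρ ≈ 0.4746 kg m⁻³.
N² = (g/ρ₀)·Δρ/Δz = g·(Δρ/ρ₀)/Δz = 9.8 × 4.626 × 10⁻⁴ / 112 = 4.0477 × 10⁻⁵ s⁻².
N = √(4.0477 × 10⁻⁵) = 6.3622 × 10⁻³ rad s⁻¹ → T = 2π/N = 987.58 s = 16.460 min ≈ 16.5 min.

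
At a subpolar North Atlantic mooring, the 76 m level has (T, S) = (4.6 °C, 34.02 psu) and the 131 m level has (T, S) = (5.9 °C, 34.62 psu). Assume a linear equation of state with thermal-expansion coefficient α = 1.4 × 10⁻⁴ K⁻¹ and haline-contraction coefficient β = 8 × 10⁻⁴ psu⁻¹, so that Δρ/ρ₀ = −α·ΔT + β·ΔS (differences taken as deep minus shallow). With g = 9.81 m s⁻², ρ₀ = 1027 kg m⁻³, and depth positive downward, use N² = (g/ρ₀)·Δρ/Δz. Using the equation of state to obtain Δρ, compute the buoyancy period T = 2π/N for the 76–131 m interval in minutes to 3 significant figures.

14.4 min

ΔT = +1.3 K, ΔS = +0.60 psu (deep − shallow).
Δρ/ρ₀ = −αΔT + βΔS = -1.82 × 10⁻⁴ + 4.80 × 10⁻⁴ = 2.98 × 10⁻⁴, so Δρ ≈ 0.3060 kg m⁻³.
N² = (g/ρ₀)·Δρ/Δz = g·(Δρ/ρ₀)/Δz = 9.81 × 2.98 × 10⁻⁴ / 55 = 5.3152 × 10⁻⁵ s⁻².
N = √(5.3152 × 10⁻⁵) = 7.2905 × 10⁻³ rad s⁻¹ → T = 2π/N = 861.83 s = 14.364 min ≈ 14.4 min.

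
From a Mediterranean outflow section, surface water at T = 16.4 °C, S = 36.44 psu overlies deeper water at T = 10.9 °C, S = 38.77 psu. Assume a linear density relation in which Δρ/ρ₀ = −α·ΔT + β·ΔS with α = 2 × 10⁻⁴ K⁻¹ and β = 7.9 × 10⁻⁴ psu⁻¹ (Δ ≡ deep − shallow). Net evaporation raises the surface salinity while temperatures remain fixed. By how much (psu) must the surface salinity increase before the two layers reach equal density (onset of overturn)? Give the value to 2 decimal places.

Neutral buoyancy requires −α(T_deep − T_surf) + β(S_deep − S_surf′) = 0.
S_surf′ = S_deep − (α/β)·ΔT = 38.77 − (2 × 10⁻⁴/7.9 × 10⁻⁴)·(-5.5) = 40.1624 psu.
Increase required: 40.1624 − 36.44 = 3.7224 psu.

3.72 psu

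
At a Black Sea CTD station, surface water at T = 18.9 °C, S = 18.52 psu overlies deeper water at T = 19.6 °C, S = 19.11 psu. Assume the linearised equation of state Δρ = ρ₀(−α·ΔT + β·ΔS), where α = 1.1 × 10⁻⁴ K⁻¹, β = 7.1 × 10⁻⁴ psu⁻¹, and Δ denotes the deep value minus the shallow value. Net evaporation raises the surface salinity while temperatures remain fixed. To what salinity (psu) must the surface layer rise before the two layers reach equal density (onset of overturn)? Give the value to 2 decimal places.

19.00 psu

Neutral buoyancy requires −α(T_deep − T_surf) + β(S_deep − S_surf′) = 0.
S_surf′ = S_deep − (α/β)·ΔT = 19.11 − (1.1 × 10⁻⁴/7.1 × 10⁻⁴)·(+0.7) = 19.0015 psu.
Increase required: 19.0015 − 18.52 = 0.4815 psu.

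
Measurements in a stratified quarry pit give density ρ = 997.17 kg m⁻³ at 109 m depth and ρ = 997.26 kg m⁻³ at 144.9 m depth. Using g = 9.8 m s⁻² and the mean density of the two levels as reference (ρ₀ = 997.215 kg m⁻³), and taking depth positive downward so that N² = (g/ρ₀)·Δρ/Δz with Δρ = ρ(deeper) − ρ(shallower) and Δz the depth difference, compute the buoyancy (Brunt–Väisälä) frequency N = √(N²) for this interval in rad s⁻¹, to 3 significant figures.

4.96 × 10⁻³ rad s⁻¹

Δρ = 997.26 − 997.17 = 0.09 kg m⁻³ over Δz = 144.9 − 109 = 35.9 m.
N² = (9.8/997.215) × (0.09/35.9) = 2.4637 × 10⁻⁵ s⁻².
N = √(2.4637 × 10⁻⁵) = 4.9636 × 10⁻³ rad s⁻¹ ≈ 4.96 × 10⁻³ rad s⁻¹.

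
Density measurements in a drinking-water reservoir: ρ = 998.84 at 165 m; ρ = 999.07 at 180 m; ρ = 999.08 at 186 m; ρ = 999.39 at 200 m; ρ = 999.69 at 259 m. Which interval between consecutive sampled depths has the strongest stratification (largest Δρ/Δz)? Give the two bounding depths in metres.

Compute the density gradient over each adjacent pair:
  165–180 m: Δρ/Δz = 0.23/15 = 0.015 kg m⁻⁴
  180–186 m: Δρ/Δz = 0.01/6 = 1.7 × 10⁻³ kg m⁻⁴
  186–200 m: Δρ/Δz = 0.31/14 = 0.022 kg m⁻⁴
  200–259 m: Δρ/Δz = 0.30/59 = 5.1 × 10⁻³ kg m⁻⁴
The largest gradient is in the 186–200 m interval — the pycnocline.

186–200 m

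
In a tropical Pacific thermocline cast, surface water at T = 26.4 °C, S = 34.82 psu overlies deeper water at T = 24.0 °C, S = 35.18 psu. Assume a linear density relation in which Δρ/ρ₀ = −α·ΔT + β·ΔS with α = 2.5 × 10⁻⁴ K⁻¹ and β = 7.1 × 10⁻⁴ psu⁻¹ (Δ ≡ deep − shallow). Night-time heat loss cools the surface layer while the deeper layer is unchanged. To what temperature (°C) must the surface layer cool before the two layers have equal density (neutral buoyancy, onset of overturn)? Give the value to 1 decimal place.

Neutral buoyancy requires Δρ = 0, i.e. −α(T_deep − T_surf′) + β(S_deep − S_surf) = 0.
T_surf′ = T_deep − (β/α)·ΔS = 24.0 − (7.1 × 10⁻⁴/2.5 × 10⁻⁴)·(+0.36) = 22.978 °C.
Cooling required: 26.4 − (22.978) = 3.422 °C.

23.0 °C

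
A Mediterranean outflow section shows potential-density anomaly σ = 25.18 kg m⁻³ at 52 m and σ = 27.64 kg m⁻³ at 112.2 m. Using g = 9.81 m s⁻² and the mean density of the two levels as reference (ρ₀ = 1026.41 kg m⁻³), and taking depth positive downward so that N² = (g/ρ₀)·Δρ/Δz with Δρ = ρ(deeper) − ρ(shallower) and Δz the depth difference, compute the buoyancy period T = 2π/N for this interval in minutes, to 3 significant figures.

Δρ = 1027.64 − 1025.18 = 2.46 kg m⁻³ over Δz = 112.2 − 52 = 60.2 m.
N² = (9.81/1026.41) × (2.46/60.2) = 3.9056 × 10⁻⁴ s⁻².
N = √(3.9056 × 10⁻⁴) = 0.019763 rad s⁻¹, so T = 2π/N = 317.93 s = 5.2988 min ≈ 5.30 min.

5.30 min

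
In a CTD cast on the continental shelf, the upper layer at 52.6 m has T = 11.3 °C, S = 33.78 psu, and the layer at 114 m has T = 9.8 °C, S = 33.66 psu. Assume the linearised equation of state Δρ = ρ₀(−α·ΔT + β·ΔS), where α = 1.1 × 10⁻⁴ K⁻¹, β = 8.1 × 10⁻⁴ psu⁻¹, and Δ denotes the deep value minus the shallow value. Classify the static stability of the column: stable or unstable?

stable

ΔT = 9.8 − 11.3 = -1.5 K and ΔS = 33.66 − 33.78 = -0.12 psu (deep − shallow).
−αΔT = 1.65 × 10⁻⁴; βΔS = -9.72 × 10⁻⁵; sum Δρ/ρ₀ = 6.78 × 10⁻⁵.
Δρ/ρ₀ > 0, so Δρ > 0: deeper water is denser → statically stable.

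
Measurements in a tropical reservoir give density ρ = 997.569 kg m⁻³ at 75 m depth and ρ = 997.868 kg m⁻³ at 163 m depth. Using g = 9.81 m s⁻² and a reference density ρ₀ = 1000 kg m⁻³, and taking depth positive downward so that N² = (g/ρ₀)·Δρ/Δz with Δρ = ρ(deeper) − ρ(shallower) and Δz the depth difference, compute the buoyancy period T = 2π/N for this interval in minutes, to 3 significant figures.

18.1 min

Δρ = 997.868 − 997.569 = 0.299 kg m⁻³ over Δz = 163 − 75 = 88 m.
N² = (9.81/1000) × (0.299/88) = 3.3332 × 10⁻⁵ s⁻².
N = √(3.3332 × 10⁻⁵) = 5.7734 × 10⁻³ rad s⁻¹, so T = 2π/N = 1.0883 × 10³ s = 18.138 min ≈ 18.1 min.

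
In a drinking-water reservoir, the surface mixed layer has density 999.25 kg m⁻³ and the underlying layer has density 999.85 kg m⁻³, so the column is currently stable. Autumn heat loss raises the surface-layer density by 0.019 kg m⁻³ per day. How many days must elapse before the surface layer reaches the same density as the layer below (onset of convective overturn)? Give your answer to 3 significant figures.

Density deficit of the surface layer: 999.85 − 999.25 = 0.6 kg m⁻³.
Required change = 0.6 / 0.019 = 31.6 days.

31.6 days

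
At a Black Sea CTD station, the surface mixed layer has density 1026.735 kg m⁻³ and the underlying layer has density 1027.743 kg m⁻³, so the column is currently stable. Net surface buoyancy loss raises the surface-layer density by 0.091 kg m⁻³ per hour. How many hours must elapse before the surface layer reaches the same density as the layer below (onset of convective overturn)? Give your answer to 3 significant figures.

11.1 hours

Density deficit of the surface layer: 1027.743 − 1026.735 = 1.008 kg m⁻³.
Required change = 1.008 / 0.091 = 11.1 hours.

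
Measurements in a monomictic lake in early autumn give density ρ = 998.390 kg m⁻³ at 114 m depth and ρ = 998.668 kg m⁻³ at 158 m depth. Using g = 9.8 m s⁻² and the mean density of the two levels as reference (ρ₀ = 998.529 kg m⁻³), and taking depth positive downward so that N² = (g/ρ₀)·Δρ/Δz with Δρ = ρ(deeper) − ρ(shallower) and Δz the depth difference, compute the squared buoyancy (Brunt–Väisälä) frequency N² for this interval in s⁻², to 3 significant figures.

6.20 × 10⁻⁵ s⁻²

Δρ = 998.668 − 998.390 = 0.278 kg m⁻³ over Δz = 158 − 114 = 44 m.
N² = (9.8/998.529) × (0.278/44) = 6.2009 × 10⁻⁵ s⁻² ≈ 6.20 × 10⁻⁵ s⁻².
N² > 0, so the interval is statically stable.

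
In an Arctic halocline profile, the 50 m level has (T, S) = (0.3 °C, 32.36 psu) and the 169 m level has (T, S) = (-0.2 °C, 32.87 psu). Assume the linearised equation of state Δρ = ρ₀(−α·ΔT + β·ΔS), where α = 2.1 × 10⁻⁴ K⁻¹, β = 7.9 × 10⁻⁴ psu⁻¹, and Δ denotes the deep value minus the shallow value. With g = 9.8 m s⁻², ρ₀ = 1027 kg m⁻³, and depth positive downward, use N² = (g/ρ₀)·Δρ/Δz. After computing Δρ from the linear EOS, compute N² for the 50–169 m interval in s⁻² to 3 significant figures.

ΔT = -0.5 K, ΔS = +0.51 psu (deep − shallow).
Δρ/ρ₀ = −αΔT + βΔS = 1.05 × 10⁻⁴ + 4.029 × 10⁻⁴ = 5.079 × 10⁻⁴, so Δρ ≈ 0.5216 kg m⁻³.
N² = (g/ρ₀)·Δρ/Δz = g·(Δρ/ρ₀)/Δz = 9.8 × 5.079 × 10⁻⁴ / 119 = 4.1827 × 10⁻⁵ s⁻² ≈ 4.18 × 10⁻⁵ s⁻².

4.18 × 10⁻⁵ s⁻²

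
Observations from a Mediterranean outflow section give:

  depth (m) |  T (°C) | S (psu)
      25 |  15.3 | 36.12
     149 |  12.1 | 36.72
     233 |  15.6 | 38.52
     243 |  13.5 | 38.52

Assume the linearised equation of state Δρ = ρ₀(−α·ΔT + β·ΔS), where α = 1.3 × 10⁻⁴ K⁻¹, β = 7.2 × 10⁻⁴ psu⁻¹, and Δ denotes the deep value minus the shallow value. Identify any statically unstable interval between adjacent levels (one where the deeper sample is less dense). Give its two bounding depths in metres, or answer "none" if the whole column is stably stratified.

Evaluate Δρ/ρ₀ = −αΔT + βΔS across each adjacent pair:
  25–149 m: −αΔT+βΔS = −(1.3 × 10⁻⁴)(-3.2)+(7.2 × 10⁻⁴)(+0.60) = 8.5 × 10⁻⁴ → stable
  149–233 m: −αΔT+βΔS = −(1.3 × 10⁻⁴)(+3.5)+(7.2 × 10⁻⁴)(+1.80) = 8.4 × 10⁻⁴ → stable
  233–243 m: −αΔT+βΔS = −(1.3 × 10⁻⁴)(-2.1)+(7.2 × 10⁻⁴)(+0.00) = 2.7 × 10⁻⁴ → stable
Every interval has Δρ > 0: the column is stably stratified throughout.

none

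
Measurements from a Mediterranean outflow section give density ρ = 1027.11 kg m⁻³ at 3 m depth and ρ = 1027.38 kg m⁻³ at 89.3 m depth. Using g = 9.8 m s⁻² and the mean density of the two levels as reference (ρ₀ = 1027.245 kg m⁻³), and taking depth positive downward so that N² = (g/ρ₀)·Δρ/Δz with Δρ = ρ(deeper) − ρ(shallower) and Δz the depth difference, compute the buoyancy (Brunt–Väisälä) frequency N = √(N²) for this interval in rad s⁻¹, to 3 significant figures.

Δρ = 1027.38 − 1027.11 = 0.27 kg m⁻³ over Δz = 89.3 − 3 = 86.3 m.
N² = (9.8/1027.245) × (0.27/86.3) = 2.9847 × 10⁻⁵ s⁻².
N = √(2.9847 × 10⁻⁵) = 5.4632 × 10⁻³ rad s⁻¹ ≈ 5.46 × 10⁻³ rad s⁻¹.

5.46 × 10⁻³ rad s⁻¹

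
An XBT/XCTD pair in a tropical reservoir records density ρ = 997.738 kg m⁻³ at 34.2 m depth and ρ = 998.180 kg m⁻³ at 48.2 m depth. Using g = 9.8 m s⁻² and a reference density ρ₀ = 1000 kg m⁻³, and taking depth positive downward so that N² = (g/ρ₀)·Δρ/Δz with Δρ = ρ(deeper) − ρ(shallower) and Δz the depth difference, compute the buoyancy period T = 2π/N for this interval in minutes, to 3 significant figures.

Δρ = 998.180 − 997.738 = 0.442 kg m⁻³ over Δz = 48.2 − 34.2 = 14 m.
N² = (9.8/1000) × (0.442/14) = 3.0940 × 10⁻⁴ s⁻².
N = √(3.0940 × 10⁻⁴) = 0.017590 rad s⁻¹, so T = 2π/N = 357.20 s = 5.9533 min ≈ 5.95 min.

5.95 min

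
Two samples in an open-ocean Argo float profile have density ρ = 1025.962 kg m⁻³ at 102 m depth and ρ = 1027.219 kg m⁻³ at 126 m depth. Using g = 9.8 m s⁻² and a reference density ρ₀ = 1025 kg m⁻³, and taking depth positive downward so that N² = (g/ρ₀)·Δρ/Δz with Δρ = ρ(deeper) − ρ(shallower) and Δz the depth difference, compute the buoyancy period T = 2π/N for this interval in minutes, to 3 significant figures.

Δρ = 1027.219 − 1025.962 = 1.257 kg m⁻³ over Δz = 126 − 102 = 24 m.
N² = (9.8/1025) × (1.257/24) = 5.0076 × 10⁻⁴ s⁻².
N = √(5.0076 × 10⁻⁴) = 0.022378 rad s⁻¹, so T = 2π/N = 280.78 s = 4.6797 min ≈ 4.68 min.

4.68 min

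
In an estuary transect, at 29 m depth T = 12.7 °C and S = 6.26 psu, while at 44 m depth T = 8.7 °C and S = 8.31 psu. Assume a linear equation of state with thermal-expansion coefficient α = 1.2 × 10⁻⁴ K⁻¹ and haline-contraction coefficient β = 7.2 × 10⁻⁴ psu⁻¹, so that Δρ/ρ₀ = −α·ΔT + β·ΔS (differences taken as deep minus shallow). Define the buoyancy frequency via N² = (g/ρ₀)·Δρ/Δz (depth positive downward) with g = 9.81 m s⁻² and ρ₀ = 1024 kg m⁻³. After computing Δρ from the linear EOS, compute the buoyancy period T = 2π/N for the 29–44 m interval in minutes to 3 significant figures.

ΔT = -4.0 K, ΔS = +2.05 psu (deep − shallow).
Δρ/ρ₀ = −αΔT + βΔS = 4.80 × 10⁻⁴ + 1.476 × 10⁻³ = 1.956 × 10⁻³, so Δρ ≈ 2.003 kg m⁻³.
N² = (g/ρ₀)·Δρ/Δz = g·(Δρ/ρ₀)/Δz = 9.81 × 1.956 × 10⁻³ / 15 = 1.2792 × 10⁻³ s⁻².
N = √(1.2792 × 10⁻³) = 0.035766 rad s⁻¹ → T = 2π/N = 175.67 s = 2.9278 min ≈ 2.93 min.

2.93 min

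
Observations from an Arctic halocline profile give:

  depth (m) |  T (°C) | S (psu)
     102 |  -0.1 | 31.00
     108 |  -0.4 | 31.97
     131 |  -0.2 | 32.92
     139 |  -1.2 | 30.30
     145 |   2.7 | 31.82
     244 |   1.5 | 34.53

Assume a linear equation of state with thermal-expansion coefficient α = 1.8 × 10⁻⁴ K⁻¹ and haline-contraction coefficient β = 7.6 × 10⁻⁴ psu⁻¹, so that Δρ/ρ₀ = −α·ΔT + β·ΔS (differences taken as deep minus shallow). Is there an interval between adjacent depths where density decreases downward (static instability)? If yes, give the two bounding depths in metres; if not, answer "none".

131–139 m

Evaluate Δρ/ρ₀ = −αΔT + βΔS across each adjacent pair:
  102–108 m: −αΔT+βΔS = −(1.8 × 10⁻⁴)(-0.3)+(7.6 × 10⁻⁴)(+0.97) = 7.9 × 10⁻⁴ → stable
  108–131 m: −αΔT+βΔS = −(1.8 × 10⁻⁴)(+0.2)+(7.6 × 10⁻⁴)(+0.95) = 6.9 × 10⁻⁴ → stable
  131–139 m: −αΔT+βΔS = −(1.8 × 10⁻⁴)(-1.0)+(7.6 × 10⁻⁴)(-2.62) = -1.8 × 10⁻³ → UNSTABLE
  139–145 m: −αΔT+βΔS = −(1.8 × 10⁻⁴)(+3.9)+(7.6 × 10⁻⁴)(+1.52) = 4.5 × 10⁻⁴ → stable
  145–244 m: −αΔT+βΔS = −(1.8 × 10⁻⁴)(-1.2)+(7.6 × 10⁻⁴)(+2.71) = 2.3 × 10⁻³ → stable
The 131–139 m interval has Δρ < 0: lighter water underlies denser water.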